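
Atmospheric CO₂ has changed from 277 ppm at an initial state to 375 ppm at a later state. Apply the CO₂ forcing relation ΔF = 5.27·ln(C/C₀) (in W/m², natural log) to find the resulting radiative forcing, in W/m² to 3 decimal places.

CO₂ absorption bands are partially saturated, so forcing scales with the logarithm of the concentration ratio.
CO₂: 5.27 × ln(375/277) = 5.27 × ln(1.35379) = 5.27 × 0.30291 = 1.5963 W/m².

ΔF = 1.596 W/m²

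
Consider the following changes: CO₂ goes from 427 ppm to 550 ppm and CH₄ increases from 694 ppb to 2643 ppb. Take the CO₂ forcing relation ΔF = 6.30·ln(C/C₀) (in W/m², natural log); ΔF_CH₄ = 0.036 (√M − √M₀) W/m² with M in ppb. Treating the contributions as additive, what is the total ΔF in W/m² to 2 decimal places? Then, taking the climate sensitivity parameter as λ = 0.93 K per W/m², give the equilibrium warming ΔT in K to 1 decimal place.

CO₂: 6.30 × ln(550/427) = 6.30 × ln(1.28806) = 6.30 × 0.25314 = 1.5948 W/m².
CH₄: 0.036 × (√2643 − √694) = 0.036 × (51.4101 − 26.3439) = 0.036 × 25.0662 = 0.9024 W/m².
Total ΔF = 1.5948 + 0.9024 = 2.4972 W/m².
ΔT = λ ΔF = 0.93 × 2.50 = 2.3250 K.

ΔF = 2.50 W/m²; ΔT = 2.3 K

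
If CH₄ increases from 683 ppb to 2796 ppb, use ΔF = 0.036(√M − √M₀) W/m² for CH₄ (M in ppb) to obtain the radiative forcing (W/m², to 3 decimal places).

ΔF = 0.963 W/m²

CH₄: 0.036 × (√2796 − √683) = 0.036 × (52.8772 − 26.1343) = 0.036 × 26.7429 = 0.9627 W/m².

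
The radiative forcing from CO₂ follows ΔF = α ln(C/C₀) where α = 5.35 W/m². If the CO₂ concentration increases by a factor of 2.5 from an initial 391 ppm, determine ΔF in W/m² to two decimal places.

Because the forcing depends only on the ratio C/C₀, the initial concentration does not enter.
ΔF = 5.35 × ln(2.5) = 5.35 × 0.91629 = 4.9022 W/m².

ΔF = 4.90 W/m²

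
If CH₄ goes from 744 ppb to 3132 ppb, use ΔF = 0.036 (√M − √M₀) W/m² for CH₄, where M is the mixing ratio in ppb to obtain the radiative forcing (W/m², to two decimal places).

CH₄: 0.036 × (√3132 − √744) = 0.036 × (55.9643 − 27.2764) = 0.036 × 28.6879 = 1.0328 W/m².

ΔF = 1.03 W/m²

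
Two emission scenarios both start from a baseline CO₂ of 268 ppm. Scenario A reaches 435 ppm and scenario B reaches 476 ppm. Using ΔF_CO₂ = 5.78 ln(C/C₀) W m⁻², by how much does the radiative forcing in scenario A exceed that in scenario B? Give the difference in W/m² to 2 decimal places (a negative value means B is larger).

ΔF_A = 5.78 ln(435/268) = 5.78 × 0.48436 = 2.7996 W/m².
ΔF_B = 5.78 ln(476/268) = 5.78 × 0.57443 = 3.3202 W/m².
Difference: 2.7996 − 3.3202 = -0.5206 W/m².

ΔF_A − ΔF_B = -0.52 W/m²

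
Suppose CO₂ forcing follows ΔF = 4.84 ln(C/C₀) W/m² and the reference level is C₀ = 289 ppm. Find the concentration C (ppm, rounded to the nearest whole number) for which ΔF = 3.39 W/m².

C ≈ 582 ppm

Set 4.84 ln(C/289) = 3.39, so ln(C/289) = 3.39/4.84 = 0.70041.
Then C/289 = e^0.70041 = 2.01458, giving C = 289 × 2.01458 = 582.21 ppm.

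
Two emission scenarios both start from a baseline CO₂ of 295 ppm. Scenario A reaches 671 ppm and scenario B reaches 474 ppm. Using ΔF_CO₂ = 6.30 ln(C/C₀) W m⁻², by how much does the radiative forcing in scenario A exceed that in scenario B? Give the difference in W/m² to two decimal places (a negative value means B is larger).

ΔF_A − ΔF_B = 2.19 W/m²

ΔF_A = 6.30 ln(671/295) = 6.30 × 0.82179 = 5.1773 W/m².
ΔF_B = 6.30 ln(474/295) = 6.30 × 0.47423 = 2.9876 W/m².
Difference: 5.1773 − 2.9876 = 2.1897 W/m².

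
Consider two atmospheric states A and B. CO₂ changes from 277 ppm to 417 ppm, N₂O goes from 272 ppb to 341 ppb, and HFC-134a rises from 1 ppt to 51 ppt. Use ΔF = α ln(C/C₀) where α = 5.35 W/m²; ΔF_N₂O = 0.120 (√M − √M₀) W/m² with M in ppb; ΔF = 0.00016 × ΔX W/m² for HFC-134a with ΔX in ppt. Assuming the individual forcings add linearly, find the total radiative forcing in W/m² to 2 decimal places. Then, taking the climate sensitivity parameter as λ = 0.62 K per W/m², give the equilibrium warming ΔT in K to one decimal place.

CO₂: 5.35 × ln(417/277) = 5.35 × ln(1.50542) = 5.35 × 0.40907 = 2.1885 W/m².
N₂O: 0.120 × (√341 − √272) = 0.120 × (18.4662 − 16.4924) = 0.120 × 1.9738 = 0.2369 W/m².
HFC-134a: ΔF = 0.00016 × (51 − 1) = 0.00016 × 50 = 0.0080 W/m².
Total ΔF = 2.1885 + 0.2369 + 0.0080 = 2.4334 W/m².
ΔT = λ ΔF = 0.62 × 2.43 = 1.5066 K.

ΔF = 2.43 W/m²; ΔT = 1.5 K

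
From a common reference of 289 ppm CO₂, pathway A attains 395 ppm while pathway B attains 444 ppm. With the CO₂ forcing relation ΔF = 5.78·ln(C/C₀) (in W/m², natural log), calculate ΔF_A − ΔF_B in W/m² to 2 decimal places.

ΔF_A − ΔF_B = -0.68 W/m²

ΔF_A = 5.78 ln(395/289) = 5.78 × 0.31246 = 1.8060 W/m².
ΔF_B = 5.78 ln(444/289) = 5.78 × 0.42940 = 2.4819 W/m².
Difference: 1.8060 − 2.4819 = -0.6759 W/m².
(Equivalently, ΔF_A − ΔF_B = 5.78 ln(395/444) = 5.78 × -0.11694 = -0.6759 W/m².)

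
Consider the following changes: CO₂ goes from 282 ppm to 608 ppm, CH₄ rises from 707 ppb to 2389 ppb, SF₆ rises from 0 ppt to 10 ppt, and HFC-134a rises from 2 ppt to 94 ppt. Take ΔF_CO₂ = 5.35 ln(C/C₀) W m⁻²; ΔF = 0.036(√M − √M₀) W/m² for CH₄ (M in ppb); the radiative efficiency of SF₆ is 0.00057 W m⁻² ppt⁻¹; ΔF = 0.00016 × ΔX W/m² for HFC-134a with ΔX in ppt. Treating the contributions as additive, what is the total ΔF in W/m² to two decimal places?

CO₂: 5.35 × ln(608/282) = 5.35 × ln(2.15603) = 5.35 × 0.76827 = 4.1102 W/m².
CH₄: 0.036 × (√2389 − √707) = 0.036 × (48.8774 − 26.5895) = 0.036 × 22.2879 = 0.8024 W/m².
SF₆: ΔF = 0.00057 × (10 − 0) = 0.00057 × 10 = 0.0057 W/m².
HFC-134a: ΔF = 0.00016 × (94 − 2) = 0.00016 × 92 = 0.0147 W/m².
Total ΔF = 4.1102 + 0.8024 + 0.0057 + 0.0147 = 4.9330 W/m².

ΔF = 4.93 W/m²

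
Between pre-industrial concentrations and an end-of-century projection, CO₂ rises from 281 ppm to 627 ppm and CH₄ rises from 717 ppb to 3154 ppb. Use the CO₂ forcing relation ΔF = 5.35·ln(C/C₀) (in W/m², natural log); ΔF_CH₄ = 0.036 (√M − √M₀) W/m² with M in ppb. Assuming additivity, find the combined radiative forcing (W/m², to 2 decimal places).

ΔF = 5.35 W/m²

CO₂: 5.35 × ln(627/281) = 5.35 × ln(2.23132) = 5.35 × 0.80259 = 4.2939 W/m².
CH₄: 0.036 × (√3154 − √717) = 0.036 × (56.1605 − 26.7769) = 0.036 × 29.3836 = 1.0578 W/m².
Total ΔF = 4.2939 + 1.0578 = 5.3517 W/m².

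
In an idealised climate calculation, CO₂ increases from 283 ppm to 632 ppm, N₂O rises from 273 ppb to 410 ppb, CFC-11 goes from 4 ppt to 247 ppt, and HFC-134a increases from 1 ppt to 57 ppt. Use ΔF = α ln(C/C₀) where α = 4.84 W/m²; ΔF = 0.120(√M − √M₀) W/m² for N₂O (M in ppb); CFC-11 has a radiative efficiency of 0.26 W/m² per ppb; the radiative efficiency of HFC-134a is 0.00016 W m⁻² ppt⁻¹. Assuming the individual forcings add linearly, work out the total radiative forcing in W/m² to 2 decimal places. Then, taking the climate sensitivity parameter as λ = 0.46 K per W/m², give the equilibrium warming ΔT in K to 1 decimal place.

CO₂: 4.84 × ln(632/283) = 4.84 × ln(2.23322) = 4.84 × 0.80344 = 3.8886 W/m².
N₂O: 0.120 × (√410 − √273) = 0.120 × (20.2485 − 16.5227) = 0.120 × 3.7258 = 0.4471 W/m².
CFC-11: Δ = 247 − 4 = 243 ppt = 0.243 ppb; ΔF = 0.26 × 0.243 = 0.0632 W/m².
HFC-134a: ΔF = 0.00016 × (57 − 1) = 0.00016 × 56 = 0.0090 W/m².
Total ΔF = 3.8886 + 0.4471 + 0.0632 + 0.0090 = 4.4079 W/m².
ΔT = λ ΔF = 0.46 × 4.41 = 2.0286 K.

ΔF = 4.41 W/m²; ΔT = 2.0 K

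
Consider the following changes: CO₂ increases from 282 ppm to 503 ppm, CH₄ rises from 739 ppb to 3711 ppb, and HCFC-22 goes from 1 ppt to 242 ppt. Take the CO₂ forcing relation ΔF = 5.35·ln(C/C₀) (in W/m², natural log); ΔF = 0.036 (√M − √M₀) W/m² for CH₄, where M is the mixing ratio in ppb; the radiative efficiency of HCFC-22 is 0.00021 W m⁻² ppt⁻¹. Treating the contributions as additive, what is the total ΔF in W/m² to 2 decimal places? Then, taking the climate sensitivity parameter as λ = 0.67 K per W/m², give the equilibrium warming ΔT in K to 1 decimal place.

CO₂: 5.35 × ln(503/282) = 5.35 × ln(1.78369) = 5.35 × 0.57868 = 3.0959 W/m².
CH₄: 0.036 × (√3711 − √739) = 0.036 × (60.9180 − 27.1846) = 0.036 × 33.7334 = 1.2144 W/m².
HCFC-22: ΔF = 0.00021 × (242 − 1) = 0.00021 × 241 = 0.0506 W/m².
Total ΔF = 3.0959 + 1.2144 + 0.0506 = 4.3609 W/m².
ΔT = λ ΔF = 0.67 × 4.36 = 2.9212 K.

ΔF = 4.36 W/m²; ΔT = 2.9 K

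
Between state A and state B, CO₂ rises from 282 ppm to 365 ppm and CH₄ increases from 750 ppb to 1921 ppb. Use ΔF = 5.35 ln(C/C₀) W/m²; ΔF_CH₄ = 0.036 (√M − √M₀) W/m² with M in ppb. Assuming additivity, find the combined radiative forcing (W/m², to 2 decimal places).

ΔF = 1.97 W/m²

CO₂: 5.35 × ln(365/282) = 5.35 × ln(1.29433) = 5.35 × 0.25799 = 1.3802 W/m².
CH₄: 0.036 × (√1921 − √750) = 0.036 × (43.8292 − 27.3861) = 0.036 × 16.4431 = 0.5920 W/m².
Total ΔF = 1.3802 + 0.5920 = 1.9722 W/m².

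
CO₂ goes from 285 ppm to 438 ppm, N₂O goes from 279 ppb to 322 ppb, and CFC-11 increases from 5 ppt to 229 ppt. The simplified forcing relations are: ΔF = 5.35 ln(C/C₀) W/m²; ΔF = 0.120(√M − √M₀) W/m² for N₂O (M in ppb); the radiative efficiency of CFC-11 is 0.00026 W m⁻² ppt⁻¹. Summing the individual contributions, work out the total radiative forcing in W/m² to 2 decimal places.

CO₂: 5.35 × ln(438/285) = 5.35 × ln(1.53684) = 5.35 × 0.42973 = 2.2991 W/m².
N₂O: 0.120 × (√322 − √279) = 0.120 × (17.9444 − 16.7033) = 0.120 × 1.2411 = 0.1489 W/m².
CFC-11: ΔF = 0.00026 × (229 − 5) = 0.00026 × 224 = 0.0582 W/m².
Total ΔF = 2.2991 + 0.1489 + 0.0582 = 2.5062 W/m².

ΔF = 2.51 W/m²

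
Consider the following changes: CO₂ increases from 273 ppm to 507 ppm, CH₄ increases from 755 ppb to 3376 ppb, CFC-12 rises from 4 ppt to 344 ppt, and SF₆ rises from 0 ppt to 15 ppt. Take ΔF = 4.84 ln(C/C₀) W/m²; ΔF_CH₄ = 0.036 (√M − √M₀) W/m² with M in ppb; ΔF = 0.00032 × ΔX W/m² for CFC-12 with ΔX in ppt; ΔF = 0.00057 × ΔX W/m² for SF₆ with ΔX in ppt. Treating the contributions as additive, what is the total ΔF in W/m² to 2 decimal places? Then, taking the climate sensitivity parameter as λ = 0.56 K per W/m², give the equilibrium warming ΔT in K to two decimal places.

CO₂: 4.84 × ln(507/273) = 4.84 × ln(1.85714) = 4.84 × 0.61904 = 2.9962 W/m².
CH₄: 0.036 × (√3376 − √755) = 0.036 × (58.1034 − 27.4773) = 0.036 × 30.6261 = 1.1025 W/m².
CFC-12: ΔF = 0.00032 × (344 − 4) = 0.00032 × 340 = 0.1088 W/m².
SF₆: ΔF = 0.00057 × (15 − 0) = 0.00057 × 15 = 0.0086 W/m².
Total ΔF = 2.9962 + 1.1025 + 0.1088 + 0.0086 = 4.2161 W/m².
ΔT = λ ΔF = 0.56 × 4.22 = 2.3632 K.

ΔF = 4.22 W/m²; ΔT = 2.36 K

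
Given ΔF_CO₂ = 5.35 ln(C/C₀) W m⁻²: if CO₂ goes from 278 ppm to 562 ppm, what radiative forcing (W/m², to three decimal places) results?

CO₂ absorption bands are partially saturated, so forcing scales with the logarithm of the concentration ratio.
CO₂: 5.35 × ln(562/278) = 5.35 × ln(2.02158) = 5.35 × 0.70388 = 3.7658 W/m².

ΔF = 3.766 W/m²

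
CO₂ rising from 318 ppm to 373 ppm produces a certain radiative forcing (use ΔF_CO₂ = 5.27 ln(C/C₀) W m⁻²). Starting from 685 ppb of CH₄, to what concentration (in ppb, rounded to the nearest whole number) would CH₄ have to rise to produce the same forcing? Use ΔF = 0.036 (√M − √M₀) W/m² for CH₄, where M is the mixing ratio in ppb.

M ≈ 2453 ppb

CO₂ forcing: 5.27 × ln(373/318) = 5.27 × 0.159527 = 0.84071 W/m².
Set 0.036(√M − √685) = 0.84071: √M = 0.84071/0.036 + √685 = 23.3531 + 26.1725 = 49.5256.
M = (49.5256)² = 2452.79 ppb.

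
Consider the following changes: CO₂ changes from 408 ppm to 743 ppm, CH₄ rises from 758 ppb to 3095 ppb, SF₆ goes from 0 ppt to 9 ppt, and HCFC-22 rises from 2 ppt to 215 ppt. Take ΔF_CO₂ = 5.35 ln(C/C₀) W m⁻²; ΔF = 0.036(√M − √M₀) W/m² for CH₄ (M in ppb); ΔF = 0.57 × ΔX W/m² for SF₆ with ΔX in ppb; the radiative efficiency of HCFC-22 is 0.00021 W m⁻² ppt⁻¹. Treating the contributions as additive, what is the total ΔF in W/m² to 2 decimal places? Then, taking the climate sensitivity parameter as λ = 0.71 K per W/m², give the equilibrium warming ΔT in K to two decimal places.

CO₂: 5.35 × ln(743/408) = 5.35 × ln(1.82108) = 5.35 × 0.59943 = 3.2070 W/m².
CH₄: 0.036 × (√3095 − √758) = 0.036 × (55.6327 − 27.5318) = 0.036 × 28.1009 = 1.0116 W/m².
SF₆: Δ = 9 − 0 = 9 ppt = 0.009 ppb; ΔF = 0.57 × 0.009 = 0.0051 W/m².
HCFC-22: ΔF = 0.00021 × (215 − 2) = 0.00021 × 213 = 0.0447 W/m².
Total ΔF = 3.2070 + 1.0116 + 0.0051 + 0.0447 = 4.2684 W/m².
ΔT = λ ΔF = 0.71 × 4.27 = 3.0317 K.

ΔF = 4.27 W/m²; ΔT = 3.03 K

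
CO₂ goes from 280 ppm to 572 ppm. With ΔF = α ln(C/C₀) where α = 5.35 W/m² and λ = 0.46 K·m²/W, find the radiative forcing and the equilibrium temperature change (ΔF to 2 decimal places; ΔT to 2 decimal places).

CO₂: 5.35 × ln(572/280) = 5.35 × ln(2.04286) = 5.35 × 0.71435 = 3.8218 W/m².
ΔT = λ ΔF = 0.46 × 3.82 = 1.7572 K.

ΔF = 3.82 W/m²; ΔT = 1.76 K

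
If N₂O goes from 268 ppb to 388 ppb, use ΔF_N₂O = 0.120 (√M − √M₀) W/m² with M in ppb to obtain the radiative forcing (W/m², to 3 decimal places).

ΔF = 0.399 W/m²

N₂O: 0.120 × (√388 − √268) = 0.120 × (19.6977 − 16.3707) = 0.120 × 3.3270 = 0.3992 W/m².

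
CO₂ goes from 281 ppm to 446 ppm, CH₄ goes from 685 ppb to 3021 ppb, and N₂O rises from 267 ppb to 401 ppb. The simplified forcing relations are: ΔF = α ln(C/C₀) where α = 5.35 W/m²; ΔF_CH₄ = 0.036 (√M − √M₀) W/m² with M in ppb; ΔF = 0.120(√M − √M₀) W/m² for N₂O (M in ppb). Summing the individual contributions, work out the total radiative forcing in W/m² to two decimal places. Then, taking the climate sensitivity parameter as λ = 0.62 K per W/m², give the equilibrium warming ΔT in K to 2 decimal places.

CO₂: 5.35 × ln(446/281) = 5.35 × ln(1.58719) = 5.35 × 0.46197 = 2.4715 W/m².
CH₄: 0.036 × (√3021 − √685) = 0.036 × (54.9636 − 26.1725) = 0.036 × 28.7911 = 1.0365 W/m².
N₂O: 0.120 × (√401 − √267) = 0.120 × (20.0250 − 16.3401) = 0.120 × 3.6849 = 0.4422 W/m².
Total ΔF = 2.4715 + 1.0365 + 0.4422 = 3.9502 W/m².
ΔT = λ ΔF = 0.62 × 3.95 = 2.4490 K.

ΔF = 3.95 W/m²; ΔT = 2.45 K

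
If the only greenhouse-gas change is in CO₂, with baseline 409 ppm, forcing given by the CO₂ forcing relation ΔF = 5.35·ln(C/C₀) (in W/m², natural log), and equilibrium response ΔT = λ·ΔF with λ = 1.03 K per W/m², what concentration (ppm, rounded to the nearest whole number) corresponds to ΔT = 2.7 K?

Required forcing: ΔF = ΔT/λ = 2.7/1.03 = 2.6214 W/m².
Then ln(C/409) = ΔF/5.35 = 2.6214/5.35 = 0.48998.
So C = 409 × e^0.48998 = 409 × 1.63228 = 667.60 ppm.

C ≈ 668 ppm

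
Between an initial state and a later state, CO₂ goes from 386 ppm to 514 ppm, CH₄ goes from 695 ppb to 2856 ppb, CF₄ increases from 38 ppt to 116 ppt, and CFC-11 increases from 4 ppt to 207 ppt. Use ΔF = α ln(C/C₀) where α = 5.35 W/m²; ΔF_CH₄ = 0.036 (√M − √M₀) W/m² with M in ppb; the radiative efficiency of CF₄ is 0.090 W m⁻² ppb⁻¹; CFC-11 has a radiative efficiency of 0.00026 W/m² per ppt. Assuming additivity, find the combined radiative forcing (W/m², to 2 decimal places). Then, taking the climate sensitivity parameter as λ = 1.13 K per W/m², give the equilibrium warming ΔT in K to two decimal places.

CO₂: 5.35 × ln(514/386) = 5.35 × ln(1.33161) = 5.35 × 0.28639 = 1.5322 W/m².
CH₄: 0.036 × (√2856 − √695) = 0.036 × (53.4416 − 26.3629) = 0.036 × 27.0787 = 0.9748 W/m².
CF₄: Δ = 116 − 38 = 78 ppt = 0.078 ppb; ΔF = 0.090 × 0.078 = 0.0070 W/m².
CFC-11: ΔF = 0.00026 × (207 − 4) = 0.00026 × 203 = 0.0528 W/m².
Total ΔF = 1.5322 + 0.9748 + 0.0070 + 0.0528 = 2.5668 W/m².
ΔT = λ ΔF = 1.13 × 2.57 = 2.9041 K.

ΔF = 2.57 W/m²; ΔT = 2.90 K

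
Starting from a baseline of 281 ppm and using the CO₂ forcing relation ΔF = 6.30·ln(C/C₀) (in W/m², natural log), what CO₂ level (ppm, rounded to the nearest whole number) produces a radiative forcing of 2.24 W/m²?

Set 6.30 ln(C/281) = 2.24, so ln(C/281) = 2.24/6.30 = 0.35556.
Then C/281 = e^0.35556 = 1.42698, giving C = 281 × 1.42698 = 400.98 ppm.

C ≈ 401 ppm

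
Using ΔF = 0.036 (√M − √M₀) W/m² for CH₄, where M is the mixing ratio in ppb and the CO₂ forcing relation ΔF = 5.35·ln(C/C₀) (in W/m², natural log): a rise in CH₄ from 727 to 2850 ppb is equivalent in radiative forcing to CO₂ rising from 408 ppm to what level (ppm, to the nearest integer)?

C ≈ 487 ppm

CH₄ forcing: 0.036 × (√2850 − √727) = 0.036 × (53.3854 − 26.9629) = 0.036 × 26.4225 = 0.95121 W/m².
Set 5.35 ln(C/408) = 0.95121: ln(C/408) = 0.95121/5.35 = 0.17780, so C = 408 × e^0.17780 = 408 × 1.19459 = 487.39 ppm.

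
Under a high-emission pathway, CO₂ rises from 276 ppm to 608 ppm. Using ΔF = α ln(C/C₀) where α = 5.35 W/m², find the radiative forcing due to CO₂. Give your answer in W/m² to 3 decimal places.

CO₂: 5.35 × ln(608/276) = 5.35 × ln(2.20290) = 5.35 × 0.78977 = 4.2253 W/m².

ΔF = 4.225 W/m²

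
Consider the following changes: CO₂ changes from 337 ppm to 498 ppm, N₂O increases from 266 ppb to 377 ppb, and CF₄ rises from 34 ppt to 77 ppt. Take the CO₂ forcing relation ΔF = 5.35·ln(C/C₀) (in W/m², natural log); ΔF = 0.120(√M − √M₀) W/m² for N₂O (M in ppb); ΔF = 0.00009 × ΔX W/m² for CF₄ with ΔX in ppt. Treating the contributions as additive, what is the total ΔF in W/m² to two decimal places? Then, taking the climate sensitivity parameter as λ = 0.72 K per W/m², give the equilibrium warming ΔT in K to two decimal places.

CO₂: 5.35 × ln(498/337) = 5.35 × ln(1.47774) = 5.35 × 0.39051 = 2.0892 W/m².
N₂O: 0.120 × (√377 − √266) = 0.120 × (19.4165 − 16.3095) = 0.120 × 3.1070 = 0.3728 W/m².
CF₄: ΔF = 0.00009 × (77 − 34) = 0.00009 × 43 = 0.0039 W/m².
Total ΔF = 2.0892 + 0.3728 + 0.0039 = 2.4659 W/m².
ΔT = λ ΔF = 0.72 × 2.47 = 1.7784 K.

ΔF = 2.47 W/m²; ΔT = 1.78 K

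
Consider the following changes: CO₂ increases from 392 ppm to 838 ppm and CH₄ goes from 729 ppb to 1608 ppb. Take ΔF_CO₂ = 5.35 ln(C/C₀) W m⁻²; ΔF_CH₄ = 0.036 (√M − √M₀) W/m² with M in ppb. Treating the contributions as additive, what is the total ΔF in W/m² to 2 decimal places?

CO₂: 5.35 × ln(838/392) = 5.35 × ln(2.13776) = 5.35 × 0.75976 = 4.0647 W/m².
CH₄: 0.036 × (√1608 − √729) = 0.036 × (40.0999 − 27.0000) = 0.036 × 13.0999 = 0.4716 W/m².
Total ΔF = 4.0647 + 0.4716 = 4.5363 W/m².

ΔF = 4.54 W/m²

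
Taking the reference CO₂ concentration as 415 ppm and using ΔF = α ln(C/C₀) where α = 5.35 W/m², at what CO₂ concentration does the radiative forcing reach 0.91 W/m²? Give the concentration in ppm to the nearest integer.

C ≈ 492 ppm

Set 5.35 ln(C/415) = 0.91, so ln(C/415) = 0.91/5.35 = 0.17009.
Then C/415 = e^0.17009 = 1.18541, giving C = 415 × 1.18541 = 491.95 ppm.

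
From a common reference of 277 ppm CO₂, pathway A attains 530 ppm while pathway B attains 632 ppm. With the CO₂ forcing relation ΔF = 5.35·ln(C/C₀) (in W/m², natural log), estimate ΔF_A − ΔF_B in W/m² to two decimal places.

ΔF_A = 5.35 ln(530/277) = 5.35 × 0.64886 = 3.4714 W/m².
ΔF_B = 5.35 ln(632/277) = 5.35 × 0.82487 = 4.4131 W/m².
Difference: 3.4714 − 4.4131 = -0.9417 W/m².
(Equivalently, ΔF_A − ΔF_B = 5.35 ln(530/632) = 5.35 × -0.17601 = -0.9417 W/m².)

ΔF_A − ΔF_B = -0.94 W/m²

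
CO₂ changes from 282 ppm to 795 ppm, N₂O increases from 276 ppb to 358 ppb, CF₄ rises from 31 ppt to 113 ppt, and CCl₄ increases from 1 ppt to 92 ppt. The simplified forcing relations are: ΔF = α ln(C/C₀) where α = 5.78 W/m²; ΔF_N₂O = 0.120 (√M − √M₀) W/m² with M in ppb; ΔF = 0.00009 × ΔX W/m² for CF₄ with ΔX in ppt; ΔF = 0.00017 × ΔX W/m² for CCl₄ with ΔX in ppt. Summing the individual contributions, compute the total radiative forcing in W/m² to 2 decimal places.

ΔF = 6.29 W/m²

CO₂: 5.78 × ln(795/282) = 5.78 × ln(2.81915) = 5.78 × 1.03644 = 5.9906 W/m².
N₂O: 0.120 × (√358 − √276) = 0.120 × (18.9209 − 16.6132) = 0.120 × 2.3077 = 0.2769 W/m².
CF₄: ΔF = 0.00009 × (113 − 31) = 0.00009 × 82 = 0.0074 W/m².
CCl₄: ΔF = 0.00017 × (92 − 1) = 0.00017 × 91 = 0.0155 W/m².
Total ΔF = 5.9906 + 0.2769 + 0.0074 + 0.0155 = 6.2904 W/m².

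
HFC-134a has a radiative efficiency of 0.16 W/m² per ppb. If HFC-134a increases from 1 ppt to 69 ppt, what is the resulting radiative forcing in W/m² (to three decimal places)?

HFC-134a: Δ = 69 − 1 = 68 ppt = 0.068 ppb; ΔF = 0.16 × 0.068 = 0.0109 W/m².

ΔF = 0.011 W/m²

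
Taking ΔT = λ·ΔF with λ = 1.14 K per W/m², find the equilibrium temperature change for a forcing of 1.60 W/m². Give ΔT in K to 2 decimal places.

ΔT = 1.82 K

ΔT = λ ΔF = 1.14 × 1.60 = 1.8240 K.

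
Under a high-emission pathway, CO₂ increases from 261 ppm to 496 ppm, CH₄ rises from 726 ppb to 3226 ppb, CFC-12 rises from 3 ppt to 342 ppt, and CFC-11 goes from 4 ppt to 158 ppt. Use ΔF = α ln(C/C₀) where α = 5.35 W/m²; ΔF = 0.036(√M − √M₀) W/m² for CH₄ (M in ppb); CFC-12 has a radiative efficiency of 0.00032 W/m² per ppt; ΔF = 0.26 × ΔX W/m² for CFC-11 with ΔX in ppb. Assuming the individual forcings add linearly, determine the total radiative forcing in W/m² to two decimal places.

ΔF = 4.66 W/m²

CO₂: 5.35 × ln(496/261) = 5.35 × ln(1.90038) = 5.35 × 0.64205 = 3.4350 W/m².
CH₄: 0.036 × (√3226 − √726) = 0.036 × (56.7979 − 26.9444) = 0.036 × 29.8535 = 1.0747 W/m².
CFC-12: ΔF = 0.00032 × (342 − 3) = 0.00032 × 339 = 0.1085 W/m².
CFC-11: Δ = 158 − 4 = 154 ppt = 0.154 ppb; ΔF = 0.26 × 0.154 = 0.0400 W/m².
Total ΔF = 3.4350 + 1.0747 + 0.1085 + 0.0400 = 4.6582 W/m².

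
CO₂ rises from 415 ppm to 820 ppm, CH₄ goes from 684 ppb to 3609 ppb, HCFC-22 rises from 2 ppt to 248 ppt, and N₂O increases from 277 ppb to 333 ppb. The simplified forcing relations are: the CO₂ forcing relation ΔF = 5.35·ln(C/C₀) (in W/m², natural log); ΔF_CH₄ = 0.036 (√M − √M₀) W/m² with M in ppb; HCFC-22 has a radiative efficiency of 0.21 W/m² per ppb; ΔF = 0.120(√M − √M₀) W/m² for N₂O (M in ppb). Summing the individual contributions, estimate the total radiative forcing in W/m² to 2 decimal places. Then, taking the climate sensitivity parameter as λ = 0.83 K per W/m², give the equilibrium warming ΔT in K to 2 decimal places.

CO₂: 5.35 × ln(820/415) = 5.35 × ln(1.97590) = 5.35 × 0.68102 = 3.6435 W/m².
CH₄: 0.036 × (√3609 − √684) = 0.036 × (60.0750 − 26.1534) = 0.036 × 33.9216 = 1.2212 W/m².
HCFC-22: Δ = 248 − 2 = 246 ppt = 0.246 ppb; ΔF = 0.21 × 0.246 = 0.0517 W/m².
N₂O: 0.120 × (√333 − √277) = 0.120 × (18.2483 − 16.6433) = 0.120 × 1.6050 = 0.1926 W/m².
Total ΔF = 3.6435 + 1.2212 + 0.0517 + 0.1926 = 5.1090 W/m².
ΔT = λ ΔF = 0.83 × 5.11 = 4.2413 K.

ΔF = 5.11 W/m²; ΔT = 4.24 K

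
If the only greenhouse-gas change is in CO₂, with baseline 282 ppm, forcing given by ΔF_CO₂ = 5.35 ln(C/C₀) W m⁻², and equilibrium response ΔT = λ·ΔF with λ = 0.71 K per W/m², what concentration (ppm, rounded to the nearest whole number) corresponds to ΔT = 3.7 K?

C ≈ 747 ppm

Required forcing: ΔF = ΔT/λ = 3.7/0.71 = 5.2113 W/m².
Then ln(C/282) = ΔF/5.35 = 5.2113/5.35 = 0.97407.
So C = 282 × e^0.97407 = 282 × 2.64870 = 746.93 ppm.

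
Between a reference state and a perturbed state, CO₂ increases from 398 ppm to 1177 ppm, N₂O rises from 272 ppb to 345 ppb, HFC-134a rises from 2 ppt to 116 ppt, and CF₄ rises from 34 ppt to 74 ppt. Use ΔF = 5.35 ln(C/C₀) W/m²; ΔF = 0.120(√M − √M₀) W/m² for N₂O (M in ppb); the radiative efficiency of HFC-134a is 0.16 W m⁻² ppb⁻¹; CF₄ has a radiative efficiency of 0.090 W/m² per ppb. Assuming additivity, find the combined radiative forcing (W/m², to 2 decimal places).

ΔF = 6.07 W/m²

CO₂: 5.35 × ln(1177/398) = 5.35 × ln(2.95729) = 5.35 × 1.08427 = 5.8008 W/m².
N₂O: 0.120 × (√345 − √272) = 0.120 × (18.5742 − 16.4924) = 0.120 × 2.0818 = 0.2498 W/m².
HFC-134a: Δ = 116 − 2 = 114 ppt = 0.114 ppb; ΔF = 0.16 × 0.114 = 0.0182 W/m².
CF₄: Δ = 74 − 34 = 40 ppt = 0.040 ppb; ΔF = 0.090 × 0.040 = 0.0036 W/m².
Total ΔF = 5.8008 + 0.2498 + 0.0182 + 0.0036 = 6.0724 W/m².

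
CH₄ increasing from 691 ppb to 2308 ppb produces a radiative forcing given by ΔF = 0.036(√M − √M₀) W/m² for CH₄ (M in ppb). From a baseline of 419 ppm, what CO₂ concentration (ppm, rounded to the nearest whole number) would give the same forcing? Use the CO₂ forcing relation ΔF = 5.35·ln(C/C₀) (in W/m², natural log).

C ≈ 485 ppm

CH₄ forcing: 0.036 × (√2308 − √691) = 0.036 × (48.0416 − 26.2869) = 0.036 × 21.7547 = 0.78317 W/m².
Set 5.35 ln(C/419) = 0.78317: ln(C/419) = 0.78317/5.35 = 0.14639, so C = 419 × e^0.14639 = 419 × 1.15765 = 485.06 ppm.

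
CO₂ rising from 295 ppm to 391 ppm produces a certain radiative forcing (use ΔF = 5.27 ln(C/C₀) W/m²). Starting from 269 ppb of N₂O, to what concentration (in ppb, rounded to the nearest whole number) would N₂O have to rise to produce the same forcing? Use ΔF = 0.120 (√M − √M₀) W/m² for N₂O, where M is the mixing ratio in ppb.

CO₂ forcing: 5.27 × ln(391/295) = 5.27 × 0.281732 = 1.48473 W/m².
Set 0.120(√M − √269) = 1.48473: √M = 1.48473/0.120 + √269 = 12.3728 + 16.4012 = 28.7740.
M = (28.7740)² = 827.94 ppb.

M ≈ 828 ppb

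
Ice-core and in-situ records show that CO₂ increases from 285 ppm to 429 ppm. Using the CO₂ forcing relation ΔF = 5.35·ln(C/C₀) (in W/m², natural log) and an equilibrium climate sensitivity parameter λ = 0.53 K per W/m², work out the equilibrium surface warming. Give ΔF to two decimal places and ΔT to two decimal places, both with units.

ΔF = 2.19 W/m²; ΔT = 1.16 K

CO₂: 5.35 × ln(429/285) = 5.35 × ln(1.50526) = 5.35 × 0.40897 = 2.1880 W/m².
ΔT = λ ΔF = 0.53 × 2.19 = 1.1607 K.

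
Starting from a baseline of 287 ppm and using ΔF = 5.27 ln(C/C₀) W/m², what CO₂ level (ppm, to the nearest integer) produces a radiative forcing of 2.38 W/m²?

Set 5.27 ln(C/287) = 2.38, so ln(C/287) = 2.38/5.27 = 0.45161.
Then C/287 = e^0.45161 = 1.57084, giving C = 287 × 1.57084 = 450.83 ppm.

C ≈ 451 ppm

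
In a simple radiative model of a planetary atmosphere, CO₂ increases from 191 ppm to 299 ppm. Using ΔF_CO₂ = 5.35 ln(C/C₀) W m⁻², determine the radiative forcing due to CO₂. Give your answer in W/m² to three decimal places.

CO₂: 5.35 × ln(299/191) = 5.35 × ln(1.56545) = 5.35 × 0.44817 = 2.3977 W/m².

ΔF = 2.398 W/m²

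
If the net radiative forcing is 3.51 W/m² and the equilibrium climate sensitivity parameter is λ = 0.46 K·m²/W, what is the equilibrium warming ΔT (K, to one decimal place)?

ΔT = 1.6 K

ΔT = λ ΔF = 0.46 × 3.51 = 1.6146 K.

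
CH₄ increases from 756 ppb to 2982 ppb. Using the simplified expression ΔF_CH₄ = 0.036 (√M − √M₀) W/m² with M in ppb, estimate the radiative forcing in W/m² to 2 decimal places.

ΔF = 0.98 W/m²

CH₄: 0.036 × (√2982 − √756) = 0.036 × (54.6077 − 27.4955) = 0.036 × 27.1122 = 0.9760 W/m².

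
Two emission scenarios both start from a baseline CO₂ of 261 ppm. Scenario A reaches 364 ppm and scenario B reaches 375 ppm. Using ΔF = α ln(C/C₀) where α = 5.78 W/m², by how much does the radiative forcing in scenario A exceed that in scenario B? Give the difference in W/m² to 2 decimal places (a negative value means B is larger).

ΔF_A = 5.78 ln(364/261) = 5.78 × 0.33263 = 1.9226 W/m².
ΔF_B = 5.78 ln(375/261) = 5.78 × 0.36241 = 2.0947 W/m².
Difference: 1.9226 − 2.0947 = -0.1721 W/m².
(Equivalently, ΔF_A − ΔF_B = 5.78 ln(364/375) = 5.78 × -0.02977 = -0.1721 W/m².)

ΔF_A − ΔF_B = -0.17 W/m²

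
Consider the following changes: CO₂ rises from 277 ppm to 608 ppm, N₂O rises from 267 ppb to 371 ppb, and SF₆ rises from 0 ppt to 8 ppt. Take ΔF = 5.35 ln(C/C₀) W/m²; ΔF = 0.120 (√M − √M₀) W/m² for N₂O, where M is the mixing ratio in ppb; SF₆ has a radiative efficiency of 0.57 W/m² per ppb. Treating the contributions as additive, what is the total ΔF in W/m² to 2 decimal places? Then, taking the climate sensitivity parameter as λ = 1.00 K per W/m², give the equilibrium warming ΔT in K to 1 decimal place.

ΔF = 4.56 W/m²; ΔT = 4.6 K

CO₂: 5.35 × ln(608/277) = 5.35 × ln(2.19495) = 5.35 × 0.78616 = 4.2060 W/m².
N₂O: 0.120 × (√371 − √267) = 0.120 × (19.2614 − 16.3401) = 0.120 × 2.9213 = 0.3506 W/m².
SF₆: Δ = 8 − 0 = 8 ppt = 0.008 ppb; ΔF = 0.57 × 0.008 = 0.0046 W/m².
Total ΔF = 4.2060 + 0.3506 + 0.0046 = 4.5612 W/m².
ΔT = λ ΔF = 1.00 × 4.56 = 4.5600 K.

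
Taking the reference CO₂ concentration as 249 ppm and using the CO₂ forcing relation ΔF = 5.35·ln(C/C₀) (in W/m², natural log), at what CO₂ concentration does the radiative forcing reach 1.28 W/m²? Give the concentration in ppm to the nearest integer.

Set 5.35 ln(C/249) = 1.28, so ln(C/249) = 1.28/5.35 = 0.23925.
Then C/249 = e^0.23925 = 1.27030, giving C = 249 × 1.27030 = 316.30 ppm.

C ≈ 316 ppm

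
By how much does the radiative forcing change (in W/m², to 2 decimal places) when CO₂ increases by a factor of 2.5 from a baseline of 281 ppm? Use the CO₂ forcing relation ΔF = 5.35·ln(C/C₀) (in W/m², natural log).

Because the forcing depends only on the ratio C/C₀, the initial concentration does not enter.
ΔF = 5.35 × ln(2.5) = 5.35 × 0.91629 = 4.9022 W/m².

ΔF = 4.90 W/m²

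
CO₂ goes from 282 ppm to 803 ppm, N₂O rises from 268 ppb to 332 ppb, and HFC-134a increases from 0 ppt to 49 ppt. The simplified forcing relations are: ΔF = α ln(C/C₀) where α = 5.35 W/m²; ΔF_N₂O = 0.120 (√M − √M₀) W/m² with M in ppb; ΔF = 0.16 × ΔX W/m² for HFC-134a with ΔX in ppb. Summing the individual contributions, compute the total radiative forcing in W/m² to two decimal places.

ΔF = 5.83 W/m²

CO₂: 5.35 × ln(803/282) = 5.35 × ln(2.84752) = 5.35 × 1.04645 = 5.5985 W/m².
N₂O: 0.120 × (√332 − √268) = 0.120 × (18.2209 − 16.3707) = 0.120 × 1.8502 = 0.2220 W/m².
HFC-134a: Δ = 49 − 0 = 49 ppt = 0.049 ppb; ΔF = 0.16 × 0.049 = 0.0078 W/m².
Total ΔF = 5.5985 + 0.2220 + 0.0078 = 5.8283 W/m².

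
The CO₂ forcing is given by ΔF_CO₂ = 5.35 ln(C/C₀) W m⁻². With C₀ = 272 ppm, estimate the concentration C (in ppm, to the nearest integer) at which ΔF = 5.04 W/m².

C ≈ 698 ppm

Set 5.35 ln(C/272) = 5.04, so ln(C/272) = 5.04/5.35 = 0.94206.
Then C/272 = e^0.94206 = 2.56526, giving C = 272 × 2.56526 = 697.75 ppm.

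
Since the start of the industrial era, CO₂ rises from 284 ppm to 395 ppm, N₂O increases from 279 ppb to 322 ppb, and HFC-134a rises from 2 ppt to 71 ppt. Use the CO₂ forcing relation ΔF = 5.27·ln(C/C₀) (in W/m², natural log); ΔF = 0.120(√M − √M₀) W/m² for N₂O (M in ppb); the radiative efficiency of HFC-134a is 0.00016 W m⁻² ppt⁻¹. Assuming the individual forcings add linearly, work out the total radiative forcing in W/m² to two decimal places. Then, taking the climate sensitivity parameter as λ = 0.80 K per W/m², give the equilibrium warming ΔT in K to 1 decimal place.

ΔF = 1.90 W/m²; ΔT = 1.5 K

CO₂: 5.27 × ln(395/284) = 5.27 × ln(1.39085) = 5.27 × 0.32992 = 1.7387 W/m².
N₂O: 0.120 × (√322 − √279) = 0.120 × (17.9444 − 16.7033) = 0.120 × 1.2411 = 0.1489 W/m².
HFC-134a: ΔF = 0.00016 × (71 − 2) = 0.00016 × 69 = 0.0110 W/m².
Total ΔF = 1.7387 + 0.1489 + 0.0110 = 1.8986 W/m².
ΔT = λ ΔF = 0.80 × 1.90 = 1.5200 K.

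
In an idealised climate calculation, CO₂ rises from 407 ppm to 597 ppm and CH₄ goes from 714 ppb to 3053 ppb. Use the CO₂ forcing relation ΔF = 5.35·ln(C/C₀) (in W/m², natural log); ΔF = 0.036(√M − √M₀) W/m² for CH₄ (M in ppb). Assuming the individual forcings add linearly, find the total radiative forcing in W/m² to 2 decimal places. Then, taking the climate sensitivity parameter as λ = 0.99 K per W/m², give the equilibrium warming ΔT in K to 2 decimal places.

ΔF = 3.08 W/m²; ΔT = 3.05 K

CO₂: 5.35 × ln(597/407) = 5.35 × ln(1.46683) = 5.35 × 0.38310 = 2.0496 W/m².
CH₄: 0.036 × (√3053 − √714) = 0.036 × (55.2540 − 26.7208) = 0.036 × 28.5332 = 1.0272 W/m².
Total ΔF = 2.0496 + 1.0272 = 3.0768 W/m².
ΔT = λ ΔF = 0.99 × 3.08 = 3.0492 K.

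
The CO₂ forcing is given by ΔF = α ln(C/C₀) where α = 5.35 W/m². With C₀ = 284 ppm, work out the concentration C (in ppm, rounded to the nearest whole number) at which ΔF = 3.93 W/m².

Set 5.35 ln(C/284) = 3.93, so ln(C/284) = 3.93/5.35 = 0.73458.
Then C/284 = e^0.73458 = 2.08461, giving C = 284 × 2.08461 = 592.03 ppm.

C ≈ 592 ppm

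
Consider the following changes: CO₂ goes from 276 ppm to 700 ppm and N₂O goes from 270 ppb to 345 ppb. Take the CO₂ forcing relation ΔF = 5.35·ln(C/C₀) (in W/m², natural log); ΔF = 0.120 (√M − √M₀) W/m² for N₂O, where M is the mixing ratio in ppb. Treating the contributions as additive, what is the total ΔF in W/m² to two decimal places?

ΔF = 5.24 W/m²

CO₂: 5.35 × ln(700/276) = 5.35 × ln(2.53623) = 5.35 × 0.93068 = 4.9791 W/m².
N₂O: 0.120 × (√345 − √270) = 0.120 × (18.5742 − 16.4317) = 0.120 × 2.1425 = 0.2571 W/m².
Total ΔF = 4.9791 + 0.2571 = 5.2362 W/m².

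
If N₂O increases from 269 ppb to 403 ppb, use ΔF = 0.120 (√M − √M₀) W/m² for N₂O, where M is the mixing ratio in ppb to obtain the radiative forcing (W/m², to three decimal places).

N₂O: 0.120 × (√403 − √269) = 0.120 × (20.0749 − 16.4012) = 0.120 × 3.6737 = 0.4408 W/m².

ΔF = 0.441 W/m²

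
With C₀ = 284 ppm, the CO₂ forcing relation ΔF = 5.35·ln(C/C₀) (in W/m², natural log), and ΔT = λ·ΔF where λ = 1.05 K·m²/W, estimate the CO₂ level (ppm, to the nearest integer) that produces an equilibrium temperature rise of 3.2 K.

C ≈ 502 ppm

Required forcing: ΔF = ΔT/λ = 3.2/1.05 = 3.0476 W/m².
Then ln(C/284) = ΔF/5.35 = 3.0476/5.35 = 0.56964.
So C = 284 × e^0.56964 = 284 × 1.76763 = 502.01 ppm.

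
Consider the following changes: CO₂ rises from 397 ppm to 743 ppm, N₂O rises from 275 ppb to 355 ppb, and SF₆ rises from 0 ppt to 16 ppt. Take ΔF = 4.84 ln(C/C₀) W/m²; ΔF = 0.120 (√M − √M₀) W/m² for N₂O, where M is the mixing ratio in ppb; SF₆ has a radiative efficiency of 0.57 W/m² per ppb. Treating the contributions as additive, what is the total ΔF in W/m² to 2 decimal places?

ΔF = 3.31 W/m²

CO₂: 4.84 × ln(743/397) = 4.84 × ln(1.87154) = 4.84 × 0.62676 = 3.0335 W/m².
N₂O: 0.120 × (√355 − √275) = 0.120 × (18.8414 − 16.5831) = 0.120 × 2.2583 = 0.2710 W/m².
SF₆: Δ = 16 − 0 = 16 ppt = 0.016 ppb; ΔF = 0.57 × 0.016 = 0.0091 W/m².
Total ΔF = 3.0335 + 0.2710 + 0.0091 = 3.3136 W/m².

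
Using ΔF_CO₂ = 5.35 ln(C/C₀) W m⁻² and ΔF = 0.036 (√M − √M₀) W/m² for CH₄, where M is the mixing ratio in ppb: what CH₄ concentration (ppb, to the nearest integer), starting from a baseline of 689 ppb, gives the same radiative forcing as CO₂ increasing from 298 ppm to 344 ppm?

M ≈ 2264 ppb

CO₂ forcing: 5.35 × ln(344/298) = 5.35 × 0.143548 = 0.76798 W/m².
Set 0.036(√M − √689) = 0.76798: √M = 0.76798/0.036 + √689 = 21.3328 + 26.2488 = 47.5816.
M = (47.5816)² = 2264.01 ppb.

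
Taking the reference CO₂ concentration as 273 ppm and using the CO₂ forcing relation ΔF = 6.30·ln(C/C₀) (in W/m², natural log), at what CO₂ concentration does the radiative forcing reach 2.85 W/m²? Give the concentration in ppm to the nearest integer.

Set 6.30 ln(C/273) = 2.85, so ln(C/273) = 2.85/6.30 = 0.45238.
Then C/273 = e^0.45238 = 1.57205, giving C = 273 × 1.57205 = 429.17 ppm.

C ≈ 429 ppm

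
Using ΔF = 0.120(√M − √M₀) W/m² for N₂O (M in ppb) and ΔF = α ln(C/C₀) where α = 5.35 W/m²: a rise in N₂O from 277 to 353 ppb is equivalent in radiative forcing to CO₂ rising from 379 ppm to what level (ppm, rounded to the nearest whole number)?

N₂O forcing: 0.120 × (√353 − √277) = 0.120 × (18.7883 − 16.6433) = 0.120 × 2.1450 = 0.25740 W/m².
Set 5.35 ln(C/379) = 0.25740: ln(C/379) = 0.25740/5.35 = 0.04811, so C = 379 × e^0.04811 = 379 × 1.04929 = 397.68 ppm.

C ≈ 398 ppm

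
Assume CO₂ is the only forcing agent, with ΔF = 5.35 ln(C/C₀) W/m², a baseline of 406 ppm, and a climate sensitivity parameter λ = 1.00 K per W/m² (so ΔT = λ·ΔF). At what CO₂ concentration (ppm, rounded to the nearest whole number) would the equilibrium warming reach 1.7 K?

C ≈ 558 ppm

Required forcing: ΔF = ΔT/λ = 1.7/1.00 = 1.7000 W/m².
Then ln(C/406) = ΔF/5.35 = 1.7000/5.35 = 0.31776.
So C = 406 × e^0.31776 = 406 × 1.37405 = 557.86 ppm.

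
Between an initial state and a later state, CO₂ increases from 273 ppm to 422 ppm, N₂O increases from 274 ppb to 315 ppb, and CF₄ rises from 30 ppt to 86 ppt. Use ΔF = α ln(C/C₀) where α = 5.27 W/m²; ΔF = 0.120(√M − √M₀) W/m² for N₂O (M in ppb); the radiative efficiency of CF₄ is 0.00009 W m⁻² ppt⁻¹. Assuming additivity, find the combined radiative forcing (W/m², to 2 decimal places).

ΔF = 2.44 W/m²

CO₂: 5.27 × ln(422/273) = 5.27 × ln(1.54579) = 5.27 × 0.43554 = 2.2953 W/m².
N₂O: 0.120 × (√315 − √274) = 0.120 × (17.7482 − 16.5529) = 0.120 × 1.1953 = 0.1434 W/m².
CF₄: ΔF = 0.00009 × (86 − 30) = 0.00009 × 56 = 0.0050 W/m².
Total ΔF = 2.2953 + 0.1434 + 0.0050 = 2.4437 W/m².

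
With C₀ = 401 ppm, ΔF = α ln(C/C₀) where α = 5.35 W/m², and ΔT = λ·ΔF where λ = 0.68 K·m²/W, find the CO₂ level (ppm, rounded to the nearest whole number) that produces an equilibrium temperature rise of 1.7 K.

Required forcing: ΔF = ΔT/λ = 1.7/0.68 = 2.5000 W/m².
Then ln(C/401) = ΔF/5.35 = 2.5000/5.35 = 0.46729.
So C = 401 × e^0.46729 = 401 × 1.59566 = 639.86 ppm.

C ≈ 640 ppm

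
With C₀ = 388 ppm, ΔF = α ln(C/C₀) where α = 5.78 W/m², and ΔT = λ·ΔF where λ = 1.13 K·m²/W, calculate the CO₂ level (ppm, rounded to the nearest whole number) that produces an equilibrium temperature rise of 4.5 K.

Required forcing: ΔF = ΔT/λ = 4.5/1.13 = 3.9823 W/m².
Then ln(C/388) = ΔF/5.78 = 3.9823/5.78 = 0.68898.
So C = 388 × e^0.68898 = 388 × 1.99168 = 772.77 ppm.

C ≈ 773 ppm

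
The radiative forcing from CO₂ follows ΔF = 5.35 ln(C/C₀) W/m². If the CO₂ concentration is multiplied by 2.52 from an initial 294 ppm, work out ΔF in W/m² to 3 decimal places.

ΔF = 4.945 W/m²

ΔF = 5.35 × ln(2.52) = 5.35 × 0.92426 = 4.9448 W/m².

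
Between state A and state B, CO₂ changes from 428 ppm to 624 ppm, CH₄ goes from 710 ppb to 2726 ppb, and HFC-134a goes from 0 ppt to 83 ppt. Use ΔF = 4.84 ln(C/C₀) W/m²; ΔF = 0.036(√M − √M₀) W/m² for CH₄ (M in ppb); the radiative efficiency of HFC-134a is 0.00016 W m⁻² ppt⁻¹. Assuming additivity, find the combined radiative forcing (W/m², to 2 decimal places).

ΔF = 2.76 W/m²

CO₂: 4.84 × ln(624/428) = 4.84 × ln(1.45794) = 4.84 × 0.37702 = 1.8248 W/m².
CH₄: 0.036 × (√2726 − √710) = 0.036 × (52.2111 − 26.6458) = 0.036 × 25.5653 = 0.9204 W/m².
HFC-134a: ΔF = 0.00016 × (83 − 0) = 0.00016 × 83 = 0.0133 W/m².
Total ΔF = 1.8248 + 0.9204 + 0.0133 = 2.7585 W/m².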